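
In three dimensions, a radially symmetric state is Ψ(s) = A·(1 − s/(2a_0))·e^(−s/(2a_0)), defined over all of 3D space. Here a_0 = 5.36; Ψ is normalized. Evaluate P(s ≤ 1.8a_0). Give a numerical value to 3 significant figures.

Integrate the radial probability density 4πs²|Ψ|² over s ≤ 1.8a_0.
A² is fixed by ∫₀^∞ 4πs²|Ψ|² ds = 1, i.e. A² = (8·π·a_0^3)^(−1).
Substituting u = s/a_0, A², 4π and the length scale all cancel in the ratio: P = ∫_{0}^{1.8} u^2·(1 - u/2)^2·e^(-u) du / ∫_{0}^{∞} u^2·(1 - u/2)^2·e^(-u) du.
With ∫ u^2·(1 - u/2)^2·e^(-u) du = -(u^4/4 + u^2 + 2·u + 2)·e^(-u) + C, the region integral is ≈ 0.10495 and the full one is 2.
Taking the ratio yields P = 0.05247.

P ≈ 0.0525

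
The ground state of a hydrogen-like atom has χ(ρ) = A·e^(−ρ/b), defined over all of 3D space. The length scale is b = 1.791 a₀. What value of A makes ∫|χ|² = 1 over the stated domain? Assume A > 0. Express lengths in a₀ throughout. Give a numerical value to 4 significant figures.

We need A² ∫|f|² 4πρ² dρ = 1, taking the integral from 0 to ∞.
In 3D with spherical symmetry the volume element is 4πρ² dρ.
Using ∫₀^∞ ρⁿ e^(−αρ) dρ = n!/αⁿ⁺¹, carrying out the integral gives A² · π·b^3.
Setting this equal to 1 gives A² = 1/(π·b^3).
Substituting b = 1.791 gives A² = 0.055407, so A = 0.23539.

A ≈ 0.2354 a₀^(-3/2)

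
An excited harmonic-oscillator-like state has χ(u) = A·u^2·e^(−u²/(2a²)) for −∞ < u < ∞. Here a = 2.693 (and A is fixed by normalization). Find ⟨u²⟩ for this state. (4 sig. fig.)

⟨u^2⟩ ≈ 18.13

The expectation value is the |χ|²-weighted average of u^2: ∫ u^2|χ|² du.
Using the Gaussian integral ∫_{−∞}^{∞} e^(−αu²) du = √(π/α), evaluating both integrals, ⟨u²⟩ = 5·a^2/2.
With a = 2.693, ⟨u^2⟩ = 18.131.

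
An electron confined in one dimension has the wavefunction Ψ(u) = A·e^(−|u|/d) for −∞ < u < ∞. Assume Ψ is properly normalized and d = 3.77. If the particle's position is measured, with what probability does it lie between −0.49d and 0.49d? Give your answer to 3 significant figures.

|Ψ|² is the probability density, so P = ∫_{−0.49d}^{0.49d} |Ψ|² du.
Since A² = 1/(d), this is the region integral divided by the full normalization integral.
By symmetry take twice the u ≥ 0 contribution in numerator and denominator; the 2's cancel. Substituting t = u/d, A² and the length scale cancel in the ratio: P = ∫_{0}^{0.49} e^(-2·t) dt / ∫_{0}^{∞} e^(-2·t) dt.
Using ∫ e^(-2·t) dt = -e^(-2·t)/2, the numerator is 1/2 - e^(-49/50)/2 and the denominator is 1/2.
Evaluating gives P = 0.6247.

P ≈ 0.625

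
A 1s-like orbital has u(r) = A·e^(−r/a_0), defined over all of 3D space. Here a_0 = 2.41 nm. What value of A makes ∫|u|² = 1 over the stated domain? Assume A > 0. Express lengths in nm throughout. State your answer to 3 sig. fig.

A ≈ 0.151 nm^(-3/2)

We need A² ∫|f|² 4πr² dr = 1, taking the integral from 0 to ∞.
In 3D with spherical symmetry the volume element is 4πr² dr.
∫|u|² 4πr² dr = A²·(π·a_0^3).
Setting this equal to 1 gives A² = 1/(π·a_0^3).
With a_0 = 2.41: A² = 0.02274 and A = 0.1508.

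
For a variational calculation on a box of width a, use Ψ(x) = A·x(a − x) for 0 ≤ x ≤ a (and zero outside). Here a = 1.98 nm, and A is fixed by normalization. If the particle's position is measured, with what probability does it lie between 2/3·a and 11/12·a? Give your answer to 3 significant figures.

P ≈ 0.205

The probability is P = ∫ |Ψ|² dx over [2/3·a, 11/12·a].
Since A² = 1/(a^5/30), this is the region integral divided by the full normalization integral.
Let u = x/a; then A² and the length scale cancel, so P = ∫_{2/3}^{11/12} u^2·(1 - u)^2 du ÷ ∫_{0}^{1} u^2·(1 - u)^2 du.
With ∫ u^2·(1 - u)^2 du = u^3·(6·u^2 - 15·u + 10)/30 + C, the region integral is ≈ 0.0068263 and the full one is 1/30.
The result is P = 0.2048.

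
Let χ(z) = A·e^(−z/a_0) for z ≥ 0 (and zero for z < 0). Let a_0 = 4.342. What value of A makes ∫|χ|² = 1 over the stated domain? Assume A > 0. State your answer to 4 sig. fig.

A ≈ 0.6787

We need A² ∫|f|² dz = 1, taking the integral from 0 to ∞.
Carrying out the integral gives A² · a_0/2.
So A² = (a_0/2)^(−1).
Plugging in a_0 = 4.342 yields A = 0.67869.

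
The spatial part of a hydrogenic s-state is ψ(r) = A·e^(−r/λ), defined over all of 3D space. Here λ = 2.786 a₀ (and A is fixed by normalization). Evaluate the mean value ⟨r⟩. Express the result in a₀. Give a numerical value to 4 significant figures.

⟨r⟩ ≈ 4.179 a₀

⟨r⟩ = ∫ r |ψ|² 4πr² dr over the full domain.
Recall ∫₀^∞ r^m e^(−r/β) dr = m!·β^(m+1), the ratio of the moment integral to the normalization integral gives ⟨r⟩ = 3·λ/2.
Putting λ = 2.786 gives 4.1790.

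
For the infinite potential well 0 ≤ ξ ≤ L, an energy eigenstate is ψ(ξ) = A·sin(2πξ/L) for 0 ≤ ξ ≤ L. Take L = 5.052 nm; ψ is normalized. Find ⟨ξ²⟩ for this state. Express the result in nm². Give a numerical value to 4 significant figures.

The expectation value is the |ψ|²-weighted average of ξ^2: ∫ ξ^2|ψ|² dξ.
Since the A² factors cancel between numerator and denominator, ⟨ξ²⟩ = -L^2/(8·π^2) + L^2/3.
With L = 5.052, ⟨ξ^2⟩ = 8.1843.

⟨ξ^2⟩ ≈ 8.184 nm^2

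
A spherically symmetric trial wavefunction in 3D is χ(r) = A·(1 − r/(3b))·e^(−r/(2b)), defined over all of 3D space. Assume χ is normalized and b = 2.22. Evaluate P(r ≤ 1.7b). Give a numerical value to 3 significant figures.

With dV = 4πr²dr, the probability is ∫|χ|² dV over r ≤ 1.7b.
A² is fixed by ∫₀^∞ 4πr²|χ|² dr = 1, i.e. A² = (8·π·b^3/3)^(−1).
Let u = r/b; then A², 4π and the length scale all cancel, so P = ∫_{0}^{1.7} u^2·(1 - u/3)^2·e^(-u) du ÷ ∫_{0}^{∞} u^2·(1 - u/3)^2·e^(-u) du.
With ∫ u^2·(1 - u/3)^2·e^(-u) du = (-u^4 + 2·u^3 - 3·u^2 - 6·u - 6)·e^(-u)/9 + C, the region integral is ≈ 0.19177 and the full one is 2/3.
This evaluates to P = 0.2877.

P ≈ 0.288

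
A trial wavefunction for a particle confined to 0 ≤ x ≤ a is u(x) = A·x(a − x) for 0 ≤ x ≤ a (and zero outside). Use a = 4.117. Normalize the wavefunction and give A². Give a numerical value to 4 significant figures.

A^2 ≈ 0.02536

Normalization requires ∫|u|² dx = 1, integrated from 0 to a.
With u = A·x(a − x), the integral evaluates to A²·[a^5/30].
With a = 4.117: A² = 0.025364 and A = 0.15926.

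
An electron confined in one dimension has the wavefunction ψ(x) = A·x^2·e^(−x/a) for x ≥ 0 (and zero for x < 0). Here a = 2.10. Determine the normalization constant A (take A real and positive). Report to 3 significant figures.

A ≈ 0.181

Require ∫ |ψ|² dx = 1 over the whole domain.
Recall ∫₀^∞ x^m e^(−x/β) dx = m!·β^(m+1), ∫|ψ|² dx = A²·(3·a^5/4).
Setting this equal to 1 gives A² = 1/(3·a^5/4).
Substituting a = 2.10 gives A² = 0.03265, so A = 0.1807.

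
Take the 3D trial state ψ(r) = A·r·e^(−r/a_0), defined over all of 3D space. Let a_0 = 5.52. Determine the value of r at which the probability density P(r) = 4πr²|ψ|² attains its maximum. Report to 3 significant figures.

r ≈ 11.0

Differentiate P(r) = 4πr²|ψ|² with respect to r and set to zero.
This gives r = 2·a_0.
With a_0 = 5.52, the most probable radial distance is 11.04.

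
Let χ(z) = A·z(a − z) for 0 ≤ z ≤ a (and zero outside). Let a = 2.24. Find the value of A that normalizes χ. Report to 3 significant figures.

Require ∫ |χ|² dz = 1 over the whole domain.
Expanding the polynomial and integrating term by term, ∫|χ|² dz = A²·(a^5/30).
Hence A² = 1/[a^5/30].
With a = 2.24: A² = 0.5320 and A = 0.7294.

A ≈ 0.729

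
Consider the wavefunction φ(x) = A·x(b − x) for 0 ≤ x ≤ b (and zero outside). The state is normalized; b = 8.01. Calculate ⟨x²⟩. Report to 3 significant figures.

⟨x^2⟩ ≈ 18.3

⟨x²⟩ = ∫ x^2 |φ|² dx over the full domain.
Expanding the polynomial and integrating term by term, the ratio of the moment integral to the normalization integral gives ⟨x²⟩ = 2·b^2/7.
Putting b = 8.01 gives 18.33.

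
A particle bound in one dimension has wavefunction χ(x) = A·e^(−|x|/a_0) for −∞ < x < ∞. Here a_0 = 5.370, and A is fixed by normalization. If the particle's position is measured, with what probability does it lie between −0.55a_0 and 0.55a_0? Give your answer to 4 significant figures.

P = ∫_{−0.55a_0}^{0.55a_0} |χ(x)|² dx.
The normalization integral ∫|χ|²dx over the whole domain equals a_0·A², and A² cancels in the ratio.
By symmetry take twice the x ≥ 0 contribution in numerator and denominator; the 2's cancel. In terms of u = x/a_0 (A² and the length scale cancel between numerator and denominator), P = [∫_{0}^{0.55} e^(-2·u) du] / [∫_{0}^{∞} e^(-2·u) du].
With ∫ e^(-2·u) du = -e^(-2·u)/2 + C, the region integral is 1/2 - e^(-11/10)/2 and the full one is 1/2.
Taking the ratio, P = 0.66713.

P ≈ 0.6671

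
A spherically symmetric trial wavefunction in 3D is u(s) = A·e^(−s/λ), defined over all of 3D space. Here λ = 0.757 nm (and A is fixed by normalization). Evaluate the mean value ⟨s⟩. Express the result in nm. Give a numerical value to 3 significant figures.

By definition ⟨s⟩ = ∫ s |u(s)|² 4πs² ds.
Recall ∫₀^∞ s^m e^(−s/β) ds = m!·β^(m+1), evaluating both integrals, ⟨s⟩ = 3·λ/2.
With λ = 0.757, ⟨s⟩ = 1.136.

⟨s⟩ ≈ 1.14 nm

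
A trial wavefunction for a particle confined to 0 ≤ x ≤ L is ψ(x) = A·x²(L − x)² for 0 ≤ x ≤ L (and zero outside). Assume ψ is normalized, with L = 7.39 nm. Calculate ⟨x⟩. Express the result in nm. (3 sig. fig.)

⟨x⟩ = ∫ x |ψ|² dx over the full domain.
Expanding the polynomial and integrating term by term, since the A² factors cancel between numerator and denominator, ⟨x⟩ = L/2.
Putting L = 7.39 gives 3.695.

⟨x⟩ ≈ 3.70 nm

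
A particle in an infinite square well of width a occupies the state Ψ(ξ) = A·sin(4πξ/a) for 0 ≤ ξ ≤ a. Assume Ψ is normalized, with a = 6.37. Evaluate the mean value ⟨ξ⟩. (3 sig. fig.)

⟨ξ⟩ = ∫ ξ |Ψ|² dξ over the full domain.
With ∫₀^a sin²(nπξ/a) dξ = a/2, evaluating both integrals, ⟨ξ⟩ = a/2.
With a = 6.37, ⟨ξ⟩ = 3.185.

⟨ξ⟩ ≈ 3.19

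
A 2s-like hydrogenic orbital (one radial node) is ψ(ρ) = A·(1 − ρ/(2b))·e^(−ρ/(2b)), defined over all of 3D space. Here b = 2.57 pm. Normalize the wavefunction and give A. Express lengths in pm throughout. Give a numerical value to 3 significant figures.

A ≈ 0.0484 pm^(-3/2)

The normalization condition is ∫|ψ|² 4πρ² dρ = 1 from 0 to ∞.
With ψ = A·(1 − ρ/(2b))·e^(−ρ/(2b)), the integral evaluates to A²·[8·π·b^3].
Plugging in b = 2.57 yields A = 0.04842.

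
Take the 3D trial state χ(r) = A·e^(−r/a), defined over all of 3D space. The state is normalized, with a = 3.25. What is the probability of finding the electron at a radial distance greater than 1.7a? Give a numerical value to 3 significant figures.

With dV = 4πr²dr, the probability is ∫|χ|² dV over r > 1.7a.
A² is fixed by ∫₀^∞ 4πr²|χ|² dr = 1, i.e. A² = (π·a^3)^(−1).
Let u = r/a; then A², 4π and the length scale all cancel, so P = ∫_{1.7}^{∞} u^2·e^(-2·u) du ÷ ∫_{0}^{∞} u^2·e^(-2·u) du.
Using ∫ u^2·e^(-2·u) du = -(2·u^2 + 2·u + 1)·e^(-2·u)/4, the numerator is 509·e^(-17/5)/200 and the denominator is 1/4.
The region integral divided by the full integral gives P = 0.3397.

P ≈ 0.340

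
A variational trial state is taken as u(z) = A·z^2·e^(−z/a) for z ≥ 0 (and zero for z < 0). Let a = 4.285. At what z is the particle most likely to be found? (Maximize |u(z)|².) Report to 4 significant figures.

z ≈ 8.570

Set d/dz [|u(z)|²] = 0 and solve for z > 0.
Solving yields z = 2·a.
With a = 4.285, the most probable position is 8.5700.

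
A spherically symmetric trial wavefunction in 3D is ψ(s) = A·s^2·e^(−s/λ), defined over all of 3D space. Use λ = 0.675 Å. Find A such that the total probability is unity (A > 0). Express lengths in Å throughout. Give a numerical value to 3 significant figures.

A ≈ 0.471 Å^(-7/2)

The normalization condition is ∫|ψ|² 4πs² ds = 1 from 0 to ∞.
Recall ∫₀^∞ s^m e^(−s/β) ds = m!·β^(m+1), carrying out the integral gives A² · 45·π·λ^7/2.
Setting this equal to 1 gives A² = 1/(45·π·λ^7/2).
Plugging in λ = 0.675 yields A = 0.4707.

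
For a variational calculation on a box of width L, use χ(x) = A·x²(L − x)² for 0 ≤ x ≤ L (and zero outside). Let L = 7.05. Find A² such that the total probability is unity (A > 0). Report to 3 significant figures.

Normalization requires ∫|χ|² dx = 1, integrated from 0 to L.
Expanding the polynomial and integrating term by term, with χ = A·x²(L − x)², the integral evaluates to A²·[L^9/630].
Hence A² = 1/[L^9/630].
Plugging in L = 7.05 yields A = 0.003827.

A^2 ≈ 0.0000146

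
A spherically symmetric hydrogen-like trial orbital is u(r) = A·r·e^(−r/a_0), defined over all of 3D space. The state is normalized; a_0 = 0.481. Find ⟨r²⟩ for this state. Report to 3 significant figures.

⟨r^2⟩ ≈ 1.74

⟨r²⟩ = ∫ r^2 |u|² 4πr² dr over the full domain.
The ratio of the moment integral to the normalization integral gives ⟨r²⟩ = 15·a_0^2/2.
With a_0 = 0.481, ⟨r^2⟩ = 1.735.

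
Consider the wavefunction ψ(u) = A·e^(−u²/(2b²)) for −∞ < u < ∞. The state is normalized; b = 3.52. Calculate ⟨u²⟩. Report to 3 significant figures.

⟨u^2⟩ ≈ 6.20

By definition ⟨u²⟩ = ∫ u^2 |ψ(u)|² du.
Evaluating both integrals, ⟨u²⟩ = b^2/2.
Putting b = 3.52 gives 6.195.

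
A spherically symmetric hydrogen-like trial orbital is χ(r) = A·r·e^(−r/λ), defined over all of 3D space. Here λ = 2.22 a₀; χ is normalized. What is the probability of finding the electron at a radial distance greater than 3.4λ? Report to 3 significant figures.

P ≈ 0.192

With dV = 4πr²dr, the probability is ∫|χ|² dV over r > 3.4λ.
Normalization gives A² = 1/(3·π·λ^5).
In terms of u = r/λ (A², 4π and the length scale all cancel between numerator and denominator), P = [∫_{3.4}^{∞} u^4·e^(-2·u) du] / [∫_{0}^{∞} u^4·e^(-2·u) du].
An antiderivative of u^4·e^(-2·u) is -(u^4/2 + u^3 + 3·u^2/2 + 3·u/2 + 3/4)·e^(-2·u); evaluating from 3.4 to ∞ gives ≈ 0.14402, while the full integral is 3/4.
The region integral divided by the full integral gives P = 0.1920.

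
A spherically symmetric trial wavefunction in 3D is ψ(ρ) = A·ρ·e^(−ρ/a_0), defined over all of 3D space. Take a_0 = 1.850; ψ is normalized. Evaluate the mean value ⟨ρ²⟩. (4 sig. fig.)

The expectation value is the |ψ|²-weighted average of ρ^2: ∫ ρ^2|ψ|² 4πρ² dρ.
Since the A² factors cancel between numerator and denominator, ⟨ρ²⟩ = 15·a_0^2/2.
With a_0 = 1.850, ⟨ρ^2⟩ = 25.669.

⟨ρ^2⟩ ≈ 25.67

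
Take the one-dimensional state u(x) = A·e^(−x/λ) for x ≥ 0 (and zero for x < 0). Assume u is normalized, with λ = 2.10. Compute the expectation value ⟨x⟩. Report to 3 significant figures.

⟨x⟩ ≈ 1.05

By definition ⟨x⟩ = ∫ x |u(x)|² dx.
The ratio of the moment integral to the normalization integral gives ⟨x⟩ = λ/2.
With λ = 2.10, ⟨x⟩ = 1.050.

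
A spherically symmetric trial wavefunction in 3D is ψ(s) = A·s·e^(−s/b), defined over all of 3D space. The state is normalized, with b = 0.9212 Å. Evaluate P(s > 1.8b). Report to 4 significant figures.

Integrate the radial probability density 4πs²|ψ|² over s > 1.8b.
A² is fixed by ∫₀^∞ 4πs²|ψ|² ds = 1, i.e. A² = (3·π·b^5)^(−1).
Substituting u = s/b, A², 4π and the length scale all cancel in the ratio: P = ∫_{1.8}^{∞} u^4·e^(-2·u) du / ∫_{0}^{∞} u^4·e^(-2·u) du.
An antiderivative of u^4·e^(-2·u) is -(u^4/2 + u^3 + 3·u^2/2 + 3·u/2 + 3/4)·e^(-2·u); evaluating from 1.8 to ∞ gives ≈ 0.529829, while the full integral is 3/4.
The region integral divided by the full integral gives P = 0.70644.

P ≈ 0.7064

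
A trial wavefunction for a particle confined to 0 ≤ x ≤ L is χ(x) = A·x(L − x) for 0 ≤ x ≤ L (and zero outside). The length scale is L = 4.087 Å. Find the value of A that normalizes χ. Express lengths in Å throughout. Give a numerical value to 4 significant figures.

A ≈ 0.1622 Å^(-5/2)

We need A² ∫|f|² dx = 1, taking the integral from 0 to L.
Expanding the polynomial and integrating term by term, carrying out the integral gives A² · L^5/30.
With L = 4.087: A² = 0.026309 and A = 0.16220.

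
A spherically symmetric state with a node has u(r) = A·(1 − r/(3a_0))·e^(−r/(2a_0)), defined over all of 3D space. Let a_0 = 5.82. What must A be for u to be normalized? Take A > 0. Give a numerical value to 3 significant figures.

We need A² ∫|f|² 4πr² dr = 1, taking the integral from 0 to ∞.
(Spherical symmetry: dV = 4πr² dr.)
With ∫₀^∞ r^4 e^(−αr) dr = 4!/α^5, with u = A·(1 − r/(3a_0))·e^(−r/(2a_0)), the integral evaluates to A²·[8·π·a_0^3/3].
Plugging in a_0 = 5.82 yields A = 0.02461.

A ≈ 0.0246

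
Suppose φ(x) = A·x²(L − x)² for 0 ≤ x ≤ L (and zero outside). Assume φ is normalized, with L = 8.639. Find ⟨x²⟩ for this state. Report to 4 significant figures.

⟨x^2⟩ ≈ 20.35

By definition ⟨x²⟩ = ∫ x^2 |φ(x)|² dx.
Evaluating both integrals, ⟨x²⟩ = 3·L^2/11.
With L = 8.639, ⟨x^2⟩ = 20.354.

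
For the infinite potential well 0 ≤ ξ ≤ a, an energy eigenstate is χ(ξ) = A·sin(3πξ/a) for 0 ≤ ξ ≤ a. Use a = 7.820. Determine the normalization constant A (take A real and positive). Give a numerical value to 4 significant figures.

A ≈ 0.5057

We need A² ∫|f|² dξ = 1, taking the integral from 0 to a.
The integral (without the A² prefactor) comes out to a/2.
Substituting a = 7.820 gives A² = 0.25575, so A = 0.50572.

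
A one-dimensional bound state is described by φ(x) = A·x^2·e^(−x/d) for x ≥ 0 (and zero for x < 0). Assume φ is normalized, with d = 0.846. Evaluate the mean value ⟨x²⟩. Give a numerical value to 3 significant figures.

⟨x^2⟩ ≈ 5.37

The expectation value is the |φ|²-weighted average of x^2: ∫ x^2|φ|² dx.
Using ∫₀^∞ xⁿ e^(−αx) dx = n!/αⁿ⁺¹, the ratio of the moment integral to the normalization integral gives ⟨x²⟩ = 15·d^2/2.
Putting d = 0.846 gives 5.368.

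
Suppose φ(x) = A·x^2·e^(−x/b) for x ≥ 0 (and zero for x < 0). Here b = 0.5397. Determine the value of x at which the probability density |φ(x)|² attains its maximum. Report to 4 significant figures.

x ≈ 1.079

Differentiate |φ(x)|² with respect to x and set to zero.
This gives x = 2·b.
With b = 0.5397, the most probable position is 1.0794.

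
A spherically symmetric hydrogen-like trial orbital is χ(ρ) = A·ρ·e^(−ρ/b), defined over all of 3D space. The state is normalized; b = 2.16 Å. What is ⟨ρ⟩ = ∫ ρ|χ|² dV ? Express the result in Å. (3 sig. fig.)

⟨ρ⟩ ≈ 5.40 Å

By definition ⟨ρ⟩ = ∫ ρ |χ(ρ)|² 4πρ² dρ.
With ∫₀^∞ ρ^5 e^(−αρ) dρ = 5!/α^6, the ratio of the moment integral to the normalization integral gives ⟨ρ⟩ = 5·b/2.
Putting b = 2.16 gives 5.400.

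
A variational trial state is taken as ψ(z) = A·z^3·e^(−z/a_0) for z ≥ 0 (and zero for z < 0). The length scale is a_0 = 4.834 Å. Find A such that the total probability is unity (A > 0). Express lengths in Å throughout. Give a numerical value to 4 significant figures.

A ≈ 0.001698 Å^(-7/2)

We need A² ∫|f|² dz = 1, taking the integral from 0 to ∞.
Recall ∫₀^∞ z^m e^(−z/β) dz = m!·β^(m+1), the integral (without the A² prefactor) comes out to 45·a_0^7/8.
So A² = (45·a_0^7/8)^(−1).
With a_0 = 4.834: A² = 0.0000028822 and A = 0.0016977.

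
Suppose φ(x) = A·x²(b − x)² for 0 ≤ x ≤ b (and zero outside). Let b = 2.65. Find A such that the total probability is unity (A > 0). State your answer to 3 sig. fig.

A ≈ 0.313

We need A² ∫|f|² dx = 1, taking the integral from 0 to b.
Expanding the polynomial and integrating term by term, with φ = A·x²(b − x)², the integral evaluates to A²·[b^9/630].
So A² = (b^9/630)^(−1).
Substituting b = 2.65 gives A² = 0.09775, so A = 0.3127.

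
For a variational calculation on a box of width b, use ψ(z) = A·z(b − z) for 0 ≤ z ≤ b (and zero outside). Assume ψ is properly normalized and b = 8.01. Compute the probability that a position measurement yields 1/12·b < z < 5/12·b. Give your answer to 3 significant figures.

P ≈ 0.342

|ψ|² is the probability density, so P = ∫_{1/12·b}^{5/12·b} |ψ|² dz.
With A² fixed by ∫|ψ|² = 1, i.e. A² = (b^5/30)^(−1), substitute and integrate.
Substituting u = z/b, A² and the length scale cancel in the ratio: P = ∫_{1/12}^{5/12} u^2·(1 - u)^2 du / ∫_{0}^{1} u^2·(1 - u)^2 du.
Using ∫ u^2·(1 - u)^2 du = u^3·(6·u^2 - 15·u + 10)/30, the numerator is ≈ 0.011384 and the denominator is 1/30.
Evaluating gives P = 0.3415.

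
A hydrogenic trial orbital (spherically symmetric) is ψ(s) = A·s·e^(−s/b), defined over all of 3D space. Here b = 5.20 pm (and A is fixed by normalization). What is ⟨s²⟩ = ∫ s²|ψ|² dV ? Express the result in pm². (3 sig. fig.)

⟨s^2⟩ ≈ 203 pm^2

⟨s²⟩ = ∫ s^2 |ψ|² 4πs² ds over the full domain.
Recall ∫₀^∞ s^m e^(−s/β) ds = m!·β^(m+1), evaluating both integrals, ⟨s²⟩ = 15·b^2/2.
With b = 5.20, ⟨s^2⟩ = 202.8.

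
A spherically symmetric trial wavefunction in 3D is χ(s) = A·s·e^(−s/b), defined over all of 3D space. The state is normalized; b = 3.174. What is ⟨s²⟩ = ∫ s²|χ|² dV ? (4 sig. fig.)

⟨s^2⟩ ≈ 75.56

The expectation value is the |χ|²-weighted average of s^2: ∫ s^2|χ|² 4πs² ds.
Recall ∫₀^∞ s^m e^(−s/β) ds = m!·β^(m+1), the ratio of the moment integral to the normalization integral gives ⟨s²⟩ = 15·b^2/2.
Putting b = 3.174 gives 75.557.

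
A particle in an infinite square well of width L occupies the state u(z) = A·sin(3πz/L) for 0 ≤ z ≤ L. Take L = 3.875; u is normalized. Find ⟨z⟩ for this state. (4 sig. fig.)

⟨z⟩ = ∫ z |u|² dz over the full domain.
Using sin²θ = (1 − cos 2θ)/2, since the A² factors cancel between numerator and denominator, ⟨z⟩ = L/2.
With L = 3.875, ⟨z⟩ = 1.9375.

⟨z⟩ ≈ 1.938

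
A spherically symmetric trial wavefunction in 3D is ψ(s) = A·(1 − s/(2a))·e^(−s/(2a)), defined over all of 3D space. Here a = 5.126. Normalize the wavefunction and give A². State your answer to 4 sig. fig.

A^2 ≈ 0.0002954

Require ∫ |ψ|² 4πs² ds = 1 over the whole domain.
With ψ = A·(1 − s/(2a))·e^(−s/(2a)), the integral evaluates to A²·[8·π·a^3].
Hence A² = 1/[8·π·a^3].
Plugging in a = 5.126 yields A = 0.017187.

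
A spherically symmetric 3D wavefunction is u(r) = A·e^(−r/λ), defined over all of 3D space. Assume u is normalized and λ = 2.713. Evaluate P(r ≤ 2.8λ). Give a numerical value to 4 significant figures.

P = ∫ |u|² 4πr² dr over r ≤ 2.8λ.
The full normalization integral is A²·[π·λ^3] = 1, fixing A².
Let t = r/λ; then A², 4π and the length scale all cancel, so P = ∫_{0}^{2.8} t^2·e^(-2·t) dt ÷ ∫_{0}^{∞} t^2·e^(-2·t) dt.
An antiderivative of t^2·e^(-2·t) is -(2·t^2 + 2·t + 1)·e^(-2·t)/4; evaluating from 0 to 2.8 gives 1/4 - 557·e^(-28/5)/100, while the full integral is 1/4.
This evaluates to P = 0.91761.

P ≈ 0.9176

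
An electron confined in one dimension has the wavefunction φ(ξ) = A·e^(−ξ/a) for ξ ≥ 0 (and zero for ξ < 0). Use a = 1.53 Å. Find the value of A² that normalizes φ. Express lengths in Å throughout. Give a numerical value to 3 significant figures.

A^2 ≈ 1.31 Å^(-1)

We need A² ∫|f|² dξ = 1, taking the integral from 0 to ∞.
The integral (without the A² prefactor) comes out to a/2.
Plugging in a = 1.53 yields A = 1.143.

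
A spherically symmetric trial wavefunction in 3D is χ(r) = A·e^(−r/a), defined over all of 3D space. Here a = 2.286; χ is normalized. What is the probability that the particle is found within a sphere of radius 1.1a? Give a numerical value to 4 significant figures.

With dV = 4πr²dr, the probability is ∫|χ|² dV over r ≤ 1.1a.
The full normalization integral is A²·[π·a^3] = 1, fixing A².
Substituting u = r/a, A², 4π and the length scale all cancel in the ratio: P = ∫_{0}^{1.1} u^2·e^(-2·u) du / ∫_{0}^{∞} u^2·e^(-2·u) du.
With ∫ u^2·e^(-2·u) du = -(2·u^2 + 2·u + 1)·e^(-2·u)/4 + C, the region integral is 1/4 - 281·e^(-11/5)/200 and the full one is 1/4.
Taking the ratio yields P = 0.37729.

P ≈ 0.3773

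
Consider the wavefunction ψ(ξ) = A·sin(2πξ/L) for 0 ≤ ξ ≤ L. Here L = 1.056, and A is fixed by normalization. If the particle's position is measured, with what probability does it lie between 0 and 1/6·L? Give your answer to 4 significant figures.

P ≈ 0.09775

The probability is P = ∫ |ψ|² dξ over [0, 1/6·L].
Since A² = 1/(L/2), this is the region integral divided by the full normalization integral.
Substituting u = ξ/L, A² and the length scale cancel in the ratio: P = ∫_{0}^{1/6} sin(2·π·u)^2 du / ∫_{0}^{1} sin(2·π·u)^2 du.
With ∫ sin(2·π·u)^2 du = u/2 - sin(4·π·u)/(8·π) + C, the region integral is -√(3)/(16·π) + 1/12 and the full one is 1/2.
Taking the ratio, P = (-√(3)/8 + π/6)/π.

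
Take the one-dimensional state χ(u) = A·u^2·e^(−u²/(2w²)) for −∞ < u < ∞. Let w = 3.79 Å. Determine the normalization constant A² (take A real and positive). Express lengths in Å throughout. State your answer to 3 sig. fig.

The normalization condition is ∫|χ|² du = 1 from −∞ to ∞.
With χ = A·u^2·e^(−u²/(2w²)), the integral evaluates to A²·[3·√(π)·w^5/4].
Plugging in w = 3.79 yields A = 0.03102.

A^2 ≈ 0.000962 Å^(-5)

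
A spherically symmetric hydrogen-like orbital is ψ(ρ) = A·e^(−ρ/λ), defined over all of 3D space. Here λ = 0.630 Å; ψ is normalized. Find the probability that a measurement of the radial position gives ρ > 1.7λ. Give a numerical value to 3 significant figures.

P ≈ 0.340

With dV = 4πρ²dρ, the probability is ∫|ψ|² dV over ρ > 1.7λ.
The full normalization integral is A²·[π·λ^3] = 1, fixing A².
In terms of u = ρ/λ (A², 4π and the length scale all cancel between numerator and denominator), P = [∫_{1.7}^{∞} u^2·e^(-2·u) du] / [∫_{0}^{∞} u^2·e^(-2·u) du].
With ∫ u^2·e^(-2·u) du = -(2·u^2 + 2·u + 1)·e^(-2·u)/4 + C, the region integral is 509·e^(-17/5)/200 and the full one is 1/4.
This evaluates to P = 0.3397.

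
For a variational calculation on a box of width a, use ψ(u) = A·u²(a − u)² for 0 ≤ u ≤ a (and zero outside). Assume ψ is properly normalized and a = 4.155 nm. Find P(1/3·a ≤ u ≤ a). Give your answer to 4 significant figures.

|ψ|² is the probability density, so P = ∫_{1/3·a}^{a} |ψ|² du.
Since A² = 1/(a^9/630), this is the region integral divided by the full normalization integral.
Let t = u/a; then A² and the length scale cancel, so P = ∫_{1/3}^{1} t^4·(1 - t)^4 dt ÷ ∫_{0}^{1} t^4·(1 - t)^4 dt.
An antiderivative of t^4·(1 - t)^4 is t^5·(70·t^4 - 315·t^3 + 540·t^2 - 420·t + 126)/630; evaluating from 1/3 to 1 gives ≈ 0.00135739, while the full integral is 1/630.
This works out to P = 0.85515.

P ≈ 0.8552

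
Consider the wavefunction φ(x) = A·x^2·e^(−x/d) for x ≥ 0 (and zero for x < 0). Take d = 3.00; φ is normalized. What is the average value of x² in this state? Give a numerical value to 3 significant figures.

The expectation value is the |φ|²-weighted average of x^2: ∫ x^2|φ|² dx.
The ratio of the moment integral to the normalization integral gives ⟨x²⟩ = 15·d^2/2.
With d = 3.00, ⟨x^2⟩ = 67.50.

⟨x^2⟩ ≈ 67.5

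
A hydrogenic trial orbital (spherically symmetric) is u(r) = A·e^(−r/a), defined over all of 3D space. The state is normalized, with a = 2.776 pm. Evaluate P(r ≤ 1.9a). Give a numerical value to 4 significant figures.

P = ∫ |u|² 4πr² dr over r ≤ 1.9a.
The full normalization integral is A²·[π·a^3] = 1, fixing A².
Substituting t = r/a, A², 4π and the length scale all cancel in the ratio: P = ∫_{0}^{1.9} t^2·e^(-2·t) dt / ∫_{0}^{∞} t^2·e^(-2·t) dt.
An antiderivative of t^2·e^(-2·t) is -(2·t^2 + 2·t + 1)·e^(-2·t)/4; evaluating from 0 to 1.9 gives 1/4 - 601·e^(-19/5)/200, while the full integral is 1/4.
This evaluates to P = 0.73110.

P ≈ 0.7311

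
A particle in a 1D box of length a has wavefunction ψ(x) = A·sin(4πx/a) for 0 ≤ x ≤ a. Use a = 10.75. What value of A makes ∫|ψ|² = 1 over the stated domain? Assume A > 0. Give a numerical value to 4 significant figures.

The normalization condition is ∫|ψ|² dx = 1 from 0 to a.
Using sin²θ = (1 − cos 2θ)/2, the integral (without the A² prefactor) comes out to a/2.
So A² = (a/2)^(−1).
With a = 10.75: A² = 0.18605 and A = 0.43133.

A ≈ 0.4313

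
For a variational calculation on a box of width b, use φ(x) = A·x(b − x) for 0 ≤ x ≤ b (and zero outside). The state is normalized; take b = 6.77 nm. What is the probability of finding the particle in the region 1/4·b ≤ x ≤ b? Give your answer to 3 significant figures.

P = ∫_{1/4·b}^{b} |φ(x)|² dx.
The normalization integral ∫|φ|²dx over the whole domain equals b^5/30·A², and A² cancels in the ratio.
Let u = x/b; then A² and the length scale cancel, so P = ∫_{1/4}^{1} u^2·(1 - u)^2 du ÷ ∫_{0}^{1} u^2·(1 - u)^2 du.
Using ∫ u^2·(1 - u)^2 du = u^3·(6·u^2 - 15·u + 10)/30, the numerator is 153/5120 and the denominator is 1/30.
The result is P = 459/512.

P ≈ 0.896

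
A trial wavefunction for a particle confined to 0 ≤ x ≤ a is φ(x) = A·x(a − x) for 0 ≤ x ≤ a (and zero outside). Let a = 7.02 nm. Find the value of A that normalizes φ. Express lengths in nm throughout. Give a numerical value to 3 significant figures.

We need A² ∫|f|² dx = 1, taking the integral from 0 to a.
Carrying out the integral gives A² · a^5/30.
With a = 7.02: A² = 0.001760 and A = 0.04195.

A ≈ 0.0419 nm^(-5/2)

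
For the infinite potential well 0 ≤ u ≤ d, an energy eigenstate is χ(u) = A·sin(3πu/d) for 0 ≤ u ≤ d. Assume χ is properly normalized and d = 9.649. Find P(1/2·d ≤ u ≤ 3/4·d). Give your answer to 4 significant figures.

The probability is P = ∫ |χ|² du over [1/2·d, 3/4·d].
Since A² = 1/(d/2), this is the region integral divided by the full normalization integral.
Substituting t = u/d, A² and the length scale cancel in the ratio: P = ∫_{1/2}^{3/4} sin(3·π·t)^2 dt / ∫_{0}^{1} sin(3·π·t)^2 dt.
An antiderivative of sin(3·π·t)^2 is t/2 - sin(6·π·t)/(12·π); evaluating from 1/2 to 3/4 gives 1/8 - 1/(12·π), while the full integral is 1/2.
Evaluating gives P = (-2 + 3·π)/(12·π).

P ≈ 0.1969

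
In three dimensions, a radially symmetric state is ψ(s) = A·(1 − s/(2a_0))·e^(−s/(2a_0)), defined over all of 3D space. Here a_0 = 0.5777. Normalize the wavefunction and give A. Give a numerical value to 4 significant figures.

A ≈ 0.4543

We need A² ∫|f|² 4πs² ds = 1, taking the integral from 0 to ∞.
The angular integral contributes 4π, leaving ∫₀^∞ s²|ψ|² ds.
With ∫₀^∞ s^4 e^(−αs) ds = 4!/α^5, carrying out the integral gives A² · 8·π·a_0^3.
Setting this equal to 1 gives A² = 1/(8·π·a_0^3).
With a_0 = 0.5777: A² = 0.20637 and A = 0.45428.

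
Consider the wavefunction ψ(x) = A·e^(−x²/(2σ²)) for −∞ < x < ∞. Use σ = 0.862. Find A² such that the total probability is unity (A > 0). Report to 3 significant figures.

The normalization condition is ∫|ψ|² dx = 1 from −∞ to ∞.
Differentiating ∫e^(−αx²) dx = √(π/α) under α to get the higher moments, carrying out the integral gives A² · √(π)·σ.
Setting this equal to 1 gives A² = 1/(√(π)·σ).
With σ = 0.862: A² = 0.6545 and A = 0.8090.

A^2 ≈ 0.655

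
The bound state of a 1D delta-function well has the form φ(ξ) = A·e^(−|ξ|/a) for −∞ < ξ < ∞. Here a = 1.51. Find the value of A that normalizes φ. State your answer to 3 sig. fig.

Normalization requires ∫|φ|² dξ = 1, integrated from −∞ to ∞.
Carrying out the integral gives A² · a.
So A² = (a)^(−1).
With a = 1.51: A² = 0.6623 and A = 0.8138.

A ≈ 0.814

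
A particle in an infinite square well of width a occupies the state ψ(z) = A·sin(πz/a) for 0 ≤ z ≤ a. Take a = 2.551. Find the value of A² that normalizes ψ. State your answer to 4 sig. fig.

Normalization requires ∫|ψ|² dz = 1, integrated from 0 to a.
With ψ = A·sin(πz/a), the integral evaluates to A²·[a/2].
Hence A² = 1/[a/2].
Substituting a = 2.551 gives A² = 0.78401, so A = 0.88544.

A^2 ≈ 0.7840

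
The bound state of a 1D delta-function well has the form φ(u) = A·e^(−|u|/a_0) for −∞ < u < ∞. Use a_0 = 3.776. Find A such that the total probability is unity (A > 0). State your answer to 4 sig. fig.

Require ∫ |φ|² du = 1 over the whole domain.
Using ∫₀^∞ uⁿ e^(−αu) du = n!/αⁿ⁺¹, with φ = A·e^(−|u|/a_0), the integral evaluates to A²·[a_0].
Setting this equal to 1 gives A² = 1/(a_0).
Substituting a_0 = 3.776 gives A² = 0.26483, so A = 0.51462.

A ≈ 0.5146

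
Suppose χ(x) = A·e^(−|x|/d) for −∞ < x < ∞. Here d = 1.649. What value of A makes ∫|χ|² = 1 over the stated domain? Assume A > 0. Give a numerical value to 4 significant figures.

Require ∫ |χ|² dx = 1 over the whole domain.
With ∫₀^∞ x^0 e^(−αx) dx = 0!/α^1, the integral (without the A² prefactor) comes out to d.
Hence A² = 1/[d].
With d = 1.649: A² = 0.60643 and A = 0.77873.

A ≈ 0.7787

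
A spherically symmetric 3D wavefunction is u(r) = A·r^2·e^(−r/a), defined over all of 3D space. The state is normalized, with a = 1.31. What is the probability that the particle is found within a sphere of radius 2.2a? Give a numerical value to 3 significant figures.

P ≈ 0.156

P = ∫ |u|² 4πr² dr over r ≤ 2.2a.
Normalization gives A² = 1/(45·π·a^7/2).
Substituting t = r/a, A², 4π and the length scale all cancel in the ratio: P = ∫_{0}^{2.2} t^6·e^(-2·t) dt / ∫_{0}^{∞} t^6·e^(-2·t) dt.
Using ∫ t^6·e^(-2·t) dt = -(4·t^6 + 12·t^5 + 30·t^4 + 60·t^3 + 90·t^2 + 90·t + 45)·e^(-2·t)/8, the numerator is ≈ 0.87950 and the denominator is 45/8.
This evaluates to P = 0.1564.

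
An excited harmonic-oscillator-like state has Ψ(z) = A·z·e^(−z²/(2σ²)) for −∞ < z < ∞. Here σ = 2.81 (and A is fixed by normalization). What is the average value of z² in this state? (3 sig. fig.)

By definition ⟨z²⟩ = ∫ z^2 |Ψ(z)|² dz.
With ∫_{−∞}^{∞} z^(2m) e^(−αz²) dz = (2m−1)!!·√π / (2^m α^(m+1/2)), the ratio of the moment integral to the normalization integral gives ⟨z²⟩ = 3·σ^2/2.
With σ = 2.81, ⟨z^2⟩ = 11.84.

⟨z^2⟩ ≈ 11.8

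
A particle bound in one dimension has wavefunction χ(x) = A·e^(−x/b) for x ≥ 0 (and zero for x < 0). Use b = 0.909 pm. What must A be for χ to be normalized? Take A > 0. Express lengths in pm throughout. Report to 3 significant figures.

A ≈ 1.48 pm^(-1/2)

The normalization condition is ∫|χ|² dx = 1 from 0 to ∞.
With ∫₀^∞ x^0 e^(−αx) dx = 0!/α^1, carrying out the integral gives A² · b/2.
Plugging in b = 0.909 yields A = 1.483.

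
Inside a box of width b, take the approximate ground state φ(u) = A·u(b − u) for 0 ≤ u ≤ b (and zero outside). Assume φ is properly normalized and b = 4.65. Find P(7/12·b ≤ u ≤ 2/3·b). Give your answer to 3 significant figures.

P ≈ 0.137

The probability is P = ∫ |φ|² du over [7/12·b, 2/3·b].
Since A² = 1/(b^5/30), this is the region integral divided by the full normalization integral.
Substituting t = u/b, A² and the length scale cancel in the ratio: P = ∫_{7/12}^{2/3} t^2·(1 - t)^2 dt / ∫_{0}^{1} t^2·(1 - t)^2 dt.
Using ∫ t^2·(1 - t)^2 dt = t^3·(6·t^2 - 15·t + 10)/30, the numerator is ≈ 0.0045581 and the denominator is 1/30.
Evaluating gives P = 0.1367.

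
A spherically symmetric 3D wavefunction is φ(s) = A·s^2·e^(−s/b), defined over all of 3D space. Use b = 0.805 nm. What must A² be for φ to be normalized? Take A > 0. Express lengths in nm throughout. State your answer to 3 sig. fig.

The normalization condition is ∫|φ|² 4πs² ds = 1 from 0 to ∞.
The angular integral contributes 4π, leaving ∫₀^∞ s²|φ|² ds.
Using ∫₀^∞ sⁿ e^(−αs) ds = n!/αⁿ⁺¹, the integral (without the A² prefactor) comes out to 45·π·b^7/2.
Plugging in b = 0.805 yields A = 0.2541.

A^2 ≈ 0.0646 nm^(-7)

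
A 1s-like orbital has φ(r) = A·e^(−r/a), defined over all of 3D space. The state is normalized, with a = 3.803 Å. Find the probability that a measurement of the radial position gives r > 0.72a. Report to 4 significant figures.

P ≈ 0.8238

With dV = 4πr²dr, the probability is ∫|φ|² dV over r > 0.72a.
The full normalization integral is A²·[π·a^3] = 1, fixing A².
Let u = r/a; then A², 4π and the length scale all cancel, so P = ∫_{0.72}^{∞} u^2·e^(-2·u) du ÷ ∫_{0}^{∞} u^2·e^(-2·u) du.
Using ∫ u^2·e^(-2·u) du = -(2·u^2 + 2·u + 1)·e^(-2·u)/4, the numerator is 2173·e^(-36/25)/2500 and the denominator is 1/4.
Taking the ratio yields P = 0.82375.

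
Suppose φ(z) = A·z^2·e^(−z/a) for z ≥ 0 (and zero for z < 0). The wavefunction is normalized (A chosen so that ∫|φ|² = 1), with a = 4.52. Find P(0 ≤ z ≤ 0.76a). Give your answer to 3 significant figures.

P ≈ 0.0195

P = ∫_{0}^{0.76a} |φ(z)|² dz.
With A² fixed by ∫|φ|² = 1, i.e. A² = (3·a^5/4)^(−1), substitute and integrate.
Let u = z/a; then A² and the length scale cancel, so P = ∫_{0}^{0.76} u^4·e^(-2·u) du ÷ ∫_{0}^{∞} u^4·e^(-2·u) du.
Using ∫ u^4·e^(-2·u) du = -(u^4/2 + u^3 + 3·u^2/2 + 3·u/2 + 3/4)·e^(-2·u), the numerator is ≈ 0.014650 and the denominator is 3/4.
Evaluating gives P = 0.01953.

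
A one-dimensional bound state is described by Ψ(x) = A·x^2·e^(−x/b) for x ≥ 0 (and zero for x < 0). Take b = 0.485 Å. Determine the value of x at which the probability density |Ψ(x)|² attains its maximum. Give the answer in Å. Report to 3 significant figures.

Set d/dx [|Ψ(x)|²] = 0 and solve for x > 0.
Solving yields x = 2·b.
With b = 0.485, the most probable position is 0.9700 Å.

x ≈ 0.970 Å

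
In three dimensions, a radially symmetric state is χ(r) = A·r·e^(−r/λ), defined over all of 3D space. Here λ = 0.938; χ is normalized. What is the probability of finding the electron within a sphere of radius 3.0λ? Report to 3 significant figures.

With dV = 4πr²dr, the probability is ∫|χ|² dV over r ≤ 3.0λ.
The full normalization integral is A²·[3·π·λ^5] = 1, fixing A².
Substituting u = r/λ, A², 4π and the length scale all cancel in the ratio: P = ∫_{0}^{3.0} u^4·e^(-2·u) du / ∫_{0}^{∞} u^4·e^(-2·u) du.
Using ∫ u^4·e^(-2·u) du = -(u^4/2 + u^3 + 3·u^2/2 + 3·u/2 + 3/4)·e^(-2·u), the numerator is 3/4 - 345·e^(-6)/4 and the denominator is 3/4.
This evaluates to P = 0.7149.

P ≈ 0.715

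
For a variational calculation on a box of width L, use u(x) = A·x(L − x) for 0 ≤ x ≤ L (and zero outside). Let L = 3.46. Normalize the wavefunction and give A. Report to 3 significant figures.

We need A² ∫|f|² dx = 1, taking the integral from 0 to L.
Expanding the polynomial and integrating term by term, carrying out the integral gives A² · L^5/30.
Hence A² = 1/[L^5/30].
Substituting L = 3.46 gives A² = 0.06050, so A = 0.2460.

A ≈ 0.246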